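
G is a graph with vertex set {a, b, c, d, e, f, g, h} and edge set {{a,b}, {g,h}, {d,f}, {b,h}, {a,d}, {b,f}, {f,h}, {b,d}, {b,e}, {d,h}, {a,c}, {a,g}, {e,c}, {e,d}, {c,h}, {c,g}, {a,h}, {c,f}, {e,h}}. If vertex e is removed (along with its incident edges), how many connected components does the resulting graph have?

1

With e gone, the remaining components are: {a, b, c, d, f, g, h}.
That is 1 component.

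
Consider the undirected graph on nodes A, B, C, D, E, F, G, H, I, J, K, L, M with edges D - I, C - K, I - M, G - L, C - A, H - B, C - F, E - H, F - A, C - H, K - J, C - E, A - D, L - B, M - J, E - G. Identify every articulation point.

C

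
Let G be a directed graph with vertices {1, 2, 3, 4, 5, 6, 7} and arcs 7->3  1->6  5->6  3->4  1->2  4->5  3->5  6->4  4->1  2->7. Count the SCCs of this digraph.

1

{1, 2, 3, 4, 5, 6, 7} are all mutually reachable — one SCC of size 7.
That gives 1 strongly connected component.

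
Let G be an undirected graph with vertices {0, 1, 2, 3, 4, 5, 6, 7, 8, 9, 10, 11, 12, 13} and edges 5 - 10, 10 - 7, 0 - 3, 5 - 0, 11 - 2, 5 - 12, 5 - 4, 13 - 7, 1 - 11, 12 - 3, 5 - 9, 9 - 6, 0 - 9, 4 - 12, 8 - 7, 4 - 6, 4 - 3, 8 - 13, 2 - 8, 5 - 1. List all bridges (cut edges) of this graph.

The edges on the cycle 8-13-7-8 are not bridges since each lies on that cycle.
Every edge lies on some cycle, so there are no bridges.

none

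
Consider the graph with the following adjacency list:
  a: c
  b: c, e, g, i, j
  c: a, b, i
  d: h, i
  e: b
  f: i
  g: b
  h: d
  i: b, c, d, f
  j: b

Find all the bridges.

The edges on the cycle b-c-i-b are not bridges since each lies on that cycle.
But removing e-b disconnects e from b; removing h-d disconnects h from d; removing i-d disconnects i from d; removing g-b disconnects g from b — these are bridges.
In total 7 edges are bridges.

a-c, b-e, b-g, b-j, d-h, d-i, f-i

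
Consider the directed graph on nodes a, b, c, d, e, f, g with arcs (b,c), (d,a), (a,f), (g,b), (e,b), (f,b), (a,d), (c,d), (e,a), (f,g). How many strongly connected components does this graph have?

{a, b, c, d, f, g} are all mutually reachable — one SCC of size 6.
{e} is an SCC by itself.
That gives 2 strongly connected components.

2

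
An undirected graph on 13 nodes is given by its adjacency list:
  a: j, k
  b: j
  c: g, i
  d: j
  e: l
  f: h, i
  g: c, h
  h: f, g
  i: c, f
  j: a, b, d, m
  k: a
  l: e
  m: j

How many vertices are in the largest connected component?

6

Starting from e we can reach e, l. That is one component of size 2.
Starting from c we can reach c, f, g, h, i. That is one component of size 5.
Starting from a we can reach a, b, d, j, k, m. That is one component of size 6.
The largest has 6 vertices.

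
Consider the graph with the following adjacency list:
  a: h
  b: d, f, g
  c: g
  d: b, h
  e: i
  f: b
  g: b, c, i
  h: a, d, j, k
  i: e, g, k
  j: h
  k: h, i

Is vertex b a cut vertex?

Yes

Deleting b raises the number of components from 1 to 2, so b is a cut vertex.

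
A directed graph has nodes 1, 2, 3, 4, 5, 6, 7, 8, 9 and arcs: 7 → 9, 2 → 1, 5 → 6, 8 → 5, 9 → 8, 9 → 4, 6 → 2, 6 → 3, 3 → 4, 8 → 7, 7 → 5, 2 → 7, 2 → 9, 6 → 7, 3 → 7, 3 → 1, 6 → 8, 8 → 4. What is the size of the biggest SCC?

{2, 3, 5, 6, 7, 8, 9} are all mutually reachable — one SCC of size 7.
{1} is an SCC by itself.
{4} is an SCC by itself.
The largest has 7 vertices.

7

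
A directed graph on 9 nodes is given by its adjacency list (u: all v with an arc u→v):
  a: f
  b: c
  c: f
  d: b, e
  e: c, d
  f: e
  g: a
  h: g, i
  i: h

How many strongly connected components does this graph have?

4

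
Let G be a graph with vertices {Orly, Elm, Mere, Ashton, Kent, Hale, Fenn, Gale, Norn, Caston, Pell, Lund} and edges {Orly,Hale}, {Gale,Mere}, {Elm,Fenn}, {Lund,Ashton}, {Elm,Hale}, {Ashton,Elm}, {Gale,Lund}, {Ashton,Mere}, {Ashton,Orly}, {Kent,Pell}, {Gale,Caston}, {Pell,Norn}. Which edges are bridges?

Caston-Gale, Elm-Fenn, Kent-Pell, Norn-Pell

The edges on the cycle Ashton-Elm-Hale-Orly-Ashton are not bridges since each lies on that cycle.
But removing Gale - Caston disconnects Gale from Caston; removing Pell - Norn disconnects Pell from Norn; removing Elm - Fenn disconnects Elm from Fenn; removing Kent - Pell disconnects Kent from Pell — these are bridges.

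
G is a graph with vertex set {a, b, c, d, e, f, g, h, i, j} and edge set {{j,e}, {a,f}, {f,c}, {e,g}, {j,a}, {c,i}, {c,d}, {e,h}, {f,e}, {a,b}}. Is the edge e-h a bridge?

Yes

Removing e-h leaves no path between e and h: the component count goes from 1 to 2. So it is a bridge.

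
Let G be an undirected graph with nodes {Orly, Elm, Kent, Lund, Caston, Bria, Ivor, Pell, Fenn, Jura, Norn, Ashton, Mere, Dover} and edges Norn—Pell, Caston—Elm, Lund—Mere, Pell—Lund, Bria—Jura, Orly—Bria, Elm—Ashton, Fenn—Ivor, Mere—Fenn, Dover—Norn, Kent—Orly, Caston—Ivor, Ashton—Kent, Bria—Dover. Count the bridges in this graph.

1

The edges on the cycle Caston-Elm-Ashton-Kent-Orly-Bria-Dover-Norn-Pell-Lund-Mere-Fenn-Ivor-Caston are not bridges since each lies on that cycle.
But removing Jura—Bria disconnects Jura from Bria — this is a bridge.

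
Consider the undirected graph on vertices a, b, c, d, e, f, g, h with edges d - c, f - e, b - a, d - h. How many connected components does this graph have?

g is isolated — a component by itself.
Starting from a we can reach a, b. That is one component of size 2.
Starting from e we can reach e, f. That is one component of size 2.
Starting from c we can reach c, d, h. That is one component of size 3.
Total: 4 components.

4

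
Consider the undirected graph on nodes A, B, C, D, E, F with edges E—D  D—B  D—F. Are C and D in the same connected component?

The component containing C is {C}, and D is not in it.

No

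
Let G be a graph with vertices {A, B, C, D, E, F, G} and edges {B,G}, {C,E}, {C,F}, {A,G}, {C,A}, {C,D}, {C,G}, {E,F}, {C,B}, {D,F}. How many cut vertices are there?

1

Removing C increases the component count from 1 to 2, so C is a cut vertex.
By contrast removing A leaves 1 component; it is not a cut vertex. No other vertex is a cut vertex either.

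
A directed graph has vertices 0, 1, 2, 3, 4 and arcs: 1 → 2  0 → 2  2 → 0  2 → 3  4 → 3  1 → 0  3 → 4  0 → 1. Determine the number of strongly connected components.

{0, 1, 2} are all mutually reachable — one SCC of size 3.
{3, 4} are all mutually reachable — one SCC of size 2.
That gives 2 strongly connected components.

2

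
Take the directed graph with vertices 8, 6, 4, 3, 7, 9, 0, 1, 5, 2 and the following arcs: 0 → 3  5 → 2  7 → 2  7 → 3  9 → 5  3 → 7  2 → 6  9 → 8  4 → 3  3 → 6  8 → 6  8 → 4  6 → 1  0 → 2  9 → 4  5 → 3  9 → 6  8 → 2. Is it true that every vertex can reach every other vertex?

No

There is no directed path from 0 to 8, so the graph is not strongly connected.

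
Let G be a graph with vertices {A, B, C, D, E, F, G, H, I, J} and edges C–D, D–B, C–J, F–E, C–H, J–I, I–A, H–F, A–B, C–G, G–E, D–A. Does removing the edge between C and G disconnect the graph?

After removing C–G, the path C-H-F-E-G still connects them, so the edge is not a bridge.

No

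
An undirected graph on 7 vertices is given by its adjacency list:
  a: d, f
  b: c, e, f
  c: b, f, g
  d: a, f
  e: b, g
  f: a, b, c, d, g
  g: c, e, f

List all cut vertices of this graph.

Removing f increases the component count from 1 to 2, so f is a cut vertex.
By contrast removing g leaves 1 component; it is not a cut vertex. No other vertex is a cut vertex either.

f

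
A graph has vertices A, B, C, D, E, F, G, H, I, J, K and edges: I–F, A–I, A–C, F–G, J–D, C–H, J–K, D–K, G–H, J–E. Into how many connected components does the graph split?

3

B is isolated — a component by itself.
Starting from D we can reach D, E, J, K. That is one component of size 4.
Starting from A we can reach A, C, F, G, H, I. That is one component of size 6.
Total: 3 components.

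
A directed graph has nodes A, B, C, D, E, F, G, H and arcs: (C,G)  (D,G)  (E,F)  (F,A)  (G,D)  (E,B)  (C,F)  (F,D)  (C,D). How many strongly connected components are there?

7

{D, G} are all mutually reachable — one SCC of size 2.
{B} is an SCC by itself.
{F} is an SCC by itself.
{E} is an SCC by itself.
{H} is an SCC by itself.
(and 2 more singleton SCCs)
That gives 7 strongly connected components.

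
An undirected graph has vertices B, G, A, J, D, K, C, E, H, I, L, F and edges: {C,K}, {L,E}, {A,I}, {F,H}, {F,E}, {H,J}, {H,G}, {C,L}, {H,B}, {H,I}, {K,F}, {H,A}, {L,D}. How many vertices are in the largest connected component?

Starting from A we can reach A, B, C, D, E, F, G, H, I, J, K, L. That is one component of size 12.
The largest has 12 vertices.

12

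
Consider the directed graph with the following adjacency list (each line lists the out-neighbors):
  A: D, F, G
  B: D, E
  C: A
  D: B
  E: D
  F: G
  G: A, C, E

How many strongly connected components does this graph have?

2

{A, C, F, G} are all mutually reachable — one SCC of size 4.
{B, D, E} are all mutually reachable — one SCC of size 3.
That gives 2 strongly connected components.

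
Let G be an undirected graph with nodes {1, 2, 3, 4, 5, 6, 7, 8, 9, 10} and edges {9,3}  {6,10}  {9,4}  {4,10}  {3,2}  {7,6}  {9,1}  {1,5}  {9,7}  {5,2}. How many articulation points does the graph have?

1

Removing 9 increases the component count from 2 to 3, so 9 is a cut vertex.
By contrast removing 6 leaves 2 components; it is not a cut vertex. No other vertex is a cut vertex either.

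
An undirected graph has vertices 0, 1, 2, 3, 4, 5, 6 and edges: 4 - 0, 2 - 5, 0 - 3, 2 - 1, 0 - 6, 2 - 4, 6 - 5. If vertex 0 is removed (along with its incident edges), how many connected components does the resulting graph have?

2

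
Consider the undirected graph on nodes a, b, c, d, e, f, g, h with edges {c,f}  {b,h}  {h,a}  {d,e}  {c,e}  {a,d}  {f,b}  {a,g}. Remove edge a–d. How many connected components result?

1

a and d are still connected via a-h-b-f-c-e-d, so the component count stays at 1.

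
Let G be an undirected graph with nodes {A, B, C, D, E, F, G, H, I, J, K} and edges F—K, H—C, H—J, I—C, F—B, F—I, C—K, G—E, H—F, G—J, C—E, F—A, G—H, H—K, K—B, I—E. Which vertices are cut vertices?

F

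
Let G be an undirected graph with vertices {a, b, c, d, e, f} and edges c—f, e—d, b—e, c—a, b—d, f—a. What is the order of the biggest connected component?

Starting from b we can reach b, d, e. That is one component of size 3.
Starting from a we can reach a, c, f. That is one component of size 3.
The largest has 3 vertices.

3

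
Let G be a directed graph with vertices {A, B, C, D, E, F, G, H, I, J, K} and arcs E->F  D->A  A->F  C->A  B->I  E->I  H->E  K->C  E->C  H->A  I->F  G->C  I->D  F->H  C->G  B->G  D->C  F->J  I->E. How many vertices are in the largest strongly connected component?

8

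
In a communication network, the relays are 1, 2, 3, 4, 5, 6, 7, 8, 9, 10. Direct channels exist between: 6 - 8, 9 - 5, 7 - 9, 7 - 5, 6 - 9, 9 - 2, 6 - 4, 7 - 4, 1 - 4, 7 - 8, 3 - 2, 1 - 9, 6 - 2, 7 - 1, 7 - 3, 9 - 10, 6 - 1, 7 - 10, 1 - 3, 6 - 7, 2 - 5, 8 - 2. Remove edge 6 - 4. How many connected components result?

1

6 and 4 are still connected via 6-7-4, so the component count stays at 1.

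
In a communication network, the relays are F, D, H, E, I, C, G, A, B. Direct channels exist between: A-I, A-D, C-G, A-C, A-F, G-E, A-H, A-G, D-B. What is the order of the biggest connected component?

Starting from A we can reach A, B, C, D, E, F, G, H, I. That is one component of size 9.
The largest has 9 vertices.

9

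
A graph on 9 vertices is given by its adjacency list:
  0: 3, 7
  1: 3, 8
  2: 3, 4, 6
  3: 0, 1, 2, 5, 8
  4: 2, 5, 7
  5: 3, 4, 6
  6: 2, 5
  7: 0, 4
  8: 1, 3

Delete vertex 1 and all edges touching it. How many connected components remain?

1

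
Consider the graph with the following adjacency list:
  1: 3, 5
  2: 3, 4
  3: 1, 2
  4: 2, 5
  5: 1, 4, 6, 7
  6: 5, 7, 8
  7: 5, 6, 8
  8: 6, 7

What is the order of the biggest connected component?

8

Starting from 1 we can reach 1, 2, 3, 4, 5, 6, 7, 8. That is one component of size 8.
The largest has 8 vertices.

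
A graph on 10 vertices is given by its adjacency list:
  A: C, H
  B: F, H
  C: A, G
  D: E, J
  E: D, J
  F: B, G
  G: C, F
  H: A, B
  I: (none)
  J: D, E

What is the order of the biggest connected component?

6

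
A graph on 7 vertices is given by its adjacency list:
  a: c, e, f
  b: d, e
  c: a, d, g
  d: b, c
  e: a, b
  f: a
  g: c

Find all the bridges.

The edges on the cycle a-e-b-d-c-a are not bridges since each lies on that cycle.
But removing c-g disconnects c from g; removing a-f disconnects a from f — these are bridges.

a-f, c-g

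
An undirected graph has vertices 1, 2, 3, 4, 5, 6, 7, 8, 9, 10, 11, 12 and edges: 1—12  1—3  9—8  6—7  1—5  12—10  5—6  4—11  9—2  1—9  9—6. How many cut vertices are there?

4

Removing 1 increases the component count from 2 to 4, so 1 is a cut vertex.
Removing 6 increases the component count from 2 to 3, so 6 is a cut vertex.
Removing 9 increases the component count from 2 to 4, so 9 is a cut vertex.
Likewise 12 is a cut vertex.
By contrast removing 5 leaves 2 components; it is not a cut vertex. No other vertex is a cut vertex either.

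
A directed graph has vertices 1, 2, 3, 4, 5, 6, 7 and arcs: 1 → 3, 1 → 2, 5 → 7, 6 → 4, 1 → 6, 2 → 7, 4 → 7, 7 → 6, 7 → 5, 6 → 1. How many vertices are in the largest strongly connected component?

6

{1, 2, 4, 5, 6, 7} are all mutually reachable — one SCC of size 6.
{3} is an SCC by itself.
The largest has 6 vertices.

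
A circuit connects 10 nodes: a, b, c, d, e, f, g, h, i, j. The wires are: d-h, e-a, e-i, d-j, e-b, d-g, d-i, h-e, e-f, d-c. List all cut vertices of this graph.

d, e

Removing d increases the component count from 1 to 4, so d is a cut vertex.
Removing e increases the component count from 1 to 4, so e is a cut vertex.
By contrast removing f leaves 1 component; it is not a cut vertex. No other vertex is a cut vertex either.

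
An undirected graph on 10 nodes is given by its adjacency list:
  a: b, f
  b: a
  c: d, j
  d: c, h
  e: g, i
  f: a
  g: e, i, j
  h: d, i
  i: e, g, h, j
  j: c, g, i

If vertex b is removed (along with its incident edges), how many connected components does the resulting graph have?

2

With b gone, the remaining components are: {a, f}; {c, d, e, g, h, i, j}.
That is 2 components.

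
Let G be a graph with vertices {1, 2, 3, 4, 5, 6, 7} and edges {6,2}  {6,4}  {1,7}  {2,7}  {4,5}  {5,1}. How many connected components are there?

2

3 is isolated — a component by itself.
Starting from 1 we can reach 1, 2, 4, 5, 6, 7. That is one component of size 6.
Total: 2 components.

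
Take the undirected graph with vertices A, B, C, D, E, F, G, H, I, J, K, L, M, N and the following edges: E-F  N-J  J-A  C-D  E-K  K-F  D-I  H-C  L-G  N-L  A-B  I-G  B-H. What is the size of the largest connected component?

M is isolated — a component by itself.
Starting from E we can reach E, F, K. That is one component of size 3.
Starting from A we can reach A, B, C, D, G, H, I, J, L, N. That is one component of size 10.
The largest has 10 vertices.

10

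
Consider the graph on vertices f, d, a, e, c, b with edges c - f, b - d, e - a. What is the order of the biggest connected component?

2

Starting from c we can reach c, f. That is one component of size 2.
Starting from b we can reach b, d. That is one component of size 2.
Starting from a we can reach a, e. That is one component of size 2.
The largest has 2 vertices.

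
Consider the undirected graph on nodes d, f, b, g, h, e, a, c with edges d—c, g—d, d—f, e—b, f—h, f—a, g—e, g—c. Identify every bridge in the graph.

a-f, b-e, d-f, e-g, f-h

The edges on the cycle g-d-c-g are not bridges since each lies on that cycle.
But removing e—b disconnects e from b; removing g—e disconnects g from e; removing f—a disconnects f from a; removing d—f disconnects d from f — these are bridges.
In total 5 edges are bridges.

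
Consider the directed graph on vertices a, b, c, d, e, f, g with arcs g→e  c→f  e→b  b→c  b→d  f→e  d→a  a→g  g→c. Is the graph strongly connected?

Yes

From f we can reach every vertex (a, b, c, d, e, f, g), and every vertex can reach f (a, b, c, d, e, f, g). So the whole graph is one strongly connected component.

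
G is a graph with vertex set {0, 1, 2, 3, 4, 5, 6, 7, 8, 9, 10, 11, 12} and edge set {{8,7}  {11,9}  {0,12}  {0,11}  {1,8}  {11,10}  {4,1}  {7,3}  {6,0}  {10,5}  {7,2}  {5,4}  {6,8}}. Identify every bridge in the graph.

The edges on the cycle 6-0-11-10-5-4-1-8-6 are not bridges since each lies on that cycle.
But removing 7-3 disconnects 7 from 3; removing 7-8 disconnects 7 from 8; removing 0-12 disconnects 0 from 12; removing 7-2 disconnects 7 from 2 — these are bridges.
In total 5 edges are bridges.

0-12, 11-9, 2-7, 3-7, 7-8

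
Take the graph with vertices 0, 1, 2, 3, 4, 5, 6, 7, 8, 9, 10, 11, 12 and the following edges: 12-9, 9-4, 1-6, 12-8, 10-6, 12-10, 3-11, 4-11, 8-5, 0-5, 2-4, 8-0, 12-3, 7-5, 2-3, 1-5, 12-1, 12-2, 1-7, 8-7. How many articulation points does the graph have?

Removing 12 increases the component count from 1 to 2, so 12 is a cut vertex.
By contrast removing 11 leaves 1 component; it is not a cut vertex. No other vertex is a cut vertex either.

1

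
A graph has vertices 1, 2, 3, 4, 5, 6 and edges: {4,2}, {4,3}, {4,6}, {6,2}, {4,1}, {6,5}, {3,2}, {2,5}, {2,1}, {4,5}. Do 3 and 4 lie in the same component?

Yes

From 3 we can reach 1, 2, 3, 4, 5, 6, which includes 4.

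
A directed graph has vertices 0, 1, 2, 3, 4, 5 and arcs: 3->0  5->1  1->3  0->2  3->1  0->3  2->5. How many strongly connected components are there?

{0, 1, 2, 3, 5} are all mutually reachable — one SCC of size 5.
{4} is an SCC by itself.
That gives 2 strongly connected components.

2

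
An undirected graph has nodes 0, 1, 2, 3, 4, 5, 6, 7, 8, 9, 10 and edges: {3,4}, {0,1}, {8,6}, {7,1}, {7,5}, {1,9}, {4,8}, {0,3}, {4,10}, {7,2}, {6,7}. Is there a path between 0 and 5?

Yes

From 0 we can reach 0, 1, 2, 3, 4, 5, 6, 7, 8, 9, 10, which includes 5.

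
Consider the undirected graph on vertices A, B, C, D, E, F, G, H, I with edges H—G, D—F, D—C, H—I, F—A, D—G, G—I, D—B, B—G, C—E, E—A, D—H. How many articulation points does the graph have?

1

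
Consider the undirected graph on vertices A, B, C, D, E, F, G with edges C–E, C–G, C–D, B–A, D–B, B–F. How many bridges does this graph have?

removing E–C disconnects E from C; removing A–B disconnects A from B; removing C–D disconnects C from D; removing G–C disconnects G from C — these are bridges.
In total 6 edges are bridges.

6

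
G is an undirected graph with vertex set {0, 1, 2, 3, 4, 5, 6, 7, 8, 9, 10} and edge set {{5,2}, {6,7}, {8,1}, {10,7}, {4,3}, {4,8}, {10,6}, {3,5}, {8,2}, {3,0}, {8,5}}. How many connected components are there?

3

9 is isolated — a component by itself.
Starting from 6 we can reach 6, 7, 10. That is one component of size 3.
Starting from 0 we can reach 0, 1, 2, 3, 4, 5, 8. That is one component of size 7.
Total: 3 components.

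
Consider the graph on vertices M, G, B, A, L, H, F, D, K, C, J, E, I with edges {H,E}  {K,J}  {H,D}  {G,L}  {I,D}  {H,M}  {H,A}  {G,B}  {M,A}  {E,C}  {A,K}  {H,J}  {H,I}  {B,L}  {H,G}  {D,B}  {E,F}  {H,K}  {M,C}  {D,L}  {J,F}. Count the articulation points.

Removing H increases the component count from 1 to 2, so H is a cut vertex.
By contrast removing B leaves 1 component; it is not a cut vertex. No other vertex is a cut vertex either.

1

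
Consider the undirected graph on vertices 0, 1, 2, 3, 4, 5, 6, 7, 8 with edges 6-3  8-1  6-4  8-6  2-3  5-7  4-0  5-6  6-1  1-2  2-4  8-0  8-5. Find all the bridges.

The edges on the cycle 8-5-6-1-2-4-0-8 are not bridges since each lies on that cycle.
But removing 5-7 disconnects 5 from 7 — this is a bridge.

5-7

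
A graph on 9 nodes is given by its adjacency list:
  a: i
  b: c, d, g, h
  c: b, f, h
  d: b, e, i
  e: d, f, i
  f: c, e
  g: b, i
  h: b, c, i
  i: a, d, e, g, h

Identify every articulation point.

Removing i increases the component count from 1 to 2, so i is a cut vertex.
By contrast removing e leaves 1 component; it is not a cut vertex. No other vertex is a cut vertex either.

i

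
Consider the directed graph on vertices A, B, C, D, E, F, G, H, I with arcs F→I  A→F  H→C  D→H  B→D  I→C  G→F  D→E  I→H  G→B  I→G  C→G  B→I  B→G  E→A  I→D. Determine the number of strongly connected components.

{A, B, C, D, E, F, G, H, I} are all mutually reachable — one SCC of size 9.
That gives 1 strongly connected component.

1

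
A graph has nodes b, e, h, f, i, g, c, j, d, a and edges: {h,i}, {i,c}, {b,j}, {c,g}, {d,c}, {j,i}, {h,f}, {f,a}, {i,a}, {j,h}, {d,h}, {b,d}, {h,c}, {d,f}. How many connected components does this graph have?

e is isolated — a component by itself.
Starting from a we can reach a, b, c, d, f, g, h, i, j. That is one component of size 9.
Total: 2 components.

2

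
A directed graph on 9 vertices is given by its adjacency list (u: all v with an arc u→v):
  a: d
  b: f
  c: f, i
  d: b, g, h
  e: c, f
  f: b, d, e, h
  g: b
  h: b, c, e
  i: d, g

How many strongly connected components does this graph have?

{b, c, d, e, f, g, h, i} are all mutually reachable — one SCC of size 8.
{a} is an SCC by itself.
That gives 2 strongly connected components.

2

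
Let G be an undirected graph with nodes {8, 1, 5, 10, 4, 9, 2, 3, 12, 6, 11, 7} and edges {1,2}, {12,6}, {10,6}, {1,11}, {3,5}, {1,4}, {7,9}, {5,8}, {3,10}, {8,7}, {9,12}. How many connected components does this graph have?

Starting from 1 we can reach 1, 2, 4, 11. That is one component of size 4.
Starting from 3 we can reach 3, 5, 6, 7, 8, 9, 10, 12. That is one component of size 8.
Total: 2 components.

2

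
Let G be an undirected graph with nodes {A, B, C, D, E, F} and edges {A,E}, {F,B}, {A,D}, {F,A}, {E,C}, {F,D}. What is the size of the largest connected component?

Starting from A we can reach A, B, C, D, E, F. That is one component of size 6.
The largest has 6 vertices.

6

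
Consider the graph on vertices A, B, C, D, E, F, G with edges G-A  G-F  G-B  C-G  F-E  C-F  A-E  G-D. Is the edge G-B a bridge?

Removing G-B leaves no path between G and B: the component count goes from 1 to 2. So it is a bridge.

Yes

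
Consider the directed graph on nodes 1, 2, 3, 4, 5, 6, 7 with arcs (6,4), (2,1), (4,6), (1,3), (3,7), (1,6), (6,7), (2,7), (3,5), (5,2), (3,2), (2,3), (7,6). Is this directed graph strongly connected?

There is no directed path from 7 to 2, so the graph is not strongly connected.

No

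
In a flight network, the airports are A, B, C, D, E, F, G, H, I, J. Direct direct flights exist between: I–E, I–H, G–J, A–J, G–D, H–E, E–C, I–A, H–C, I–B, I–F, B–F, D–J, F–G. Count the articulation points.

1

Removing I increases the component count from 1 to 2, so I is a cut vertex.
By contrast removing F leaves 1 component; it is not a cut vertex. No other vertex is a cut vertex either.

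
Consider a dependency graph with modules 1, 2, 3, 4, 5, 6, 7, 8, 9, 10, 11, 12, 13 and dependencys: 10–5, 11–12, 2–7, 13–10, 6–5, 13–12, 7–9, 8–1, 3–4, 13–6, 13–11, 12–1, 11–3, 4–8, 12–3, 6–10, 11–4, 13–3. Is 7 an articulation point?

Deleting 7 raises the number of components from 2 to 3, so 7 is a cut vertex.

Yes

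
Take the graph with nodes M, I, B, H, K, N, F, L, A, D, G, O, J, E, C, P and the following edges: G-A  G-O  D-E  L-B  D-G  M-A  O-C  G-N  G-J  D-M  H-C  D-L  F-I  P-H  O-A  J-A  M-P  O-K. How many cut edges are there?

6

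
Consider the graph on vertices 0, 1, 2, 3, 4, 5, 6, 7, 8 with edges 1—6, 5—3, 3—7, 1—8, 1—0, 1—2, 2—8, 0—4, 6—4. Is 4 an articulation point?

Deleting 4 leaves 2 components (was 2), so 4 is not a cut vertex.

No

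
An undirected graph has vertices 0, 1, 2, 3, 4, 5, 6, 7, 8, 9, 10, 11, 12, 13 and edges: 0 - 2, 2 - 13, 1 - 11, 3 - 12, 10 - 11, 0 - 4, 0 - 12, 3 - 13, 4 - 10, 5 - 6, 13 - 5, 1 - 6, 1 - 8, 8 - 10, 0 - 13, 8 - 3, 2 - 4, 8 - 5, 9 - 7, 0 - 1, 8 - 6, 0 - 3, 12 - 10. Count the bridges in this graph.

1

The edges on the cycle 0-2-4-10-12-3-8-1-0 are not bridges since each lies on that cycle.
But removing 9 - 7 disconnects 9 from 7 — this is a bridge.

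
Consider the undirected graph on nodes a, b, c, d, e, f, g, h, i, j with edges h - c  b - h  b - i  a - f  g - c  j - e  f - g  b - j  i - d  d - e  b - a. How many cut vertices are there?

Removing b increases the component count from 1 to 2, so b is a cut vertex.
By contrast removing f leaves 1 component; it is not a cut vertex. No other vertex is a cut vertex either.

1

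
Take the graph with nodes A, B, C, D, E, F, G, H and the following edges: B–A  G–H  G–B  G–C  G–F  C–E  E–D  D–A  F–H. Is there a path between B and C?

Yes

From B we can reach A, B, C, D, E, F, G, H, which includes C.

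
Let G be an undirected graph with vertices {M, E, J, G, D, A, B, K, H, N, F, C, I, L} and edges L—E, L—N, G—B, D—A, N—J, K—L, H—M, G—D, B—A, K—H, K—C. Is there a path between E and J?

Yes

From E we can reach C, E, H, J, K, L, M, N, which includes J.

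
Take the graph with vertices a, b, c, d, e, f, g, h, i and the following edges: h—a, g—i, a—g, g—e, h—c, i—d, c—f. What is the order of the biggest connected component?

8

b is isolated — a component by itself.
Starting from a we can reach a, c, d, e, f, g, h, i. That is one component of size 8.
The largest has 8 vertices.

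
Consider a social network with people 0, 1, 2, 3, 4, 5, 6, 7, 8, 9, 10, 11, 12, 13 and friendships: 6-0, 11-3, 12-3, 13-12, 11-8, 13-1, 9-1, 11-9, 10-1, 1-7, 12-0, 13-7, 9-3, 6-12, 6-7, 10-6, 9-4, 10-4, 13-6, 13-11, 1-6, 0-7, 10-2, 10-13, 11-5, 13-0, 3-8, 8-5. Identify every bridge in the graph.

10-2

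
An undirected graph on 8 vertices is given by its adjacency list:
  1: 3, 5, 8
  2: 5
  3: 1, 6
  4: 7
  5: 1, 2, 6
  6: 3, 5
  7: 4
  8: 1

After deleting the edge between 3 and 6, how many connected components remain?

3 and 6 are still connected via 3-1-5-6, so the component count stays at 2.

2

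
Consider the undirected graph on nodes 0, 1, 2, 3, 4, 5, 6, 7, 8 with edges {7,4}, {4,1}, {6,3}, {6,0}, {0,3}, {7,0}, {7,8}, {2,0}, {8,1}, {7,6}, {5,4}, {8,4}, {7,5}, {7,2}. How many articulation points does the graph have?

1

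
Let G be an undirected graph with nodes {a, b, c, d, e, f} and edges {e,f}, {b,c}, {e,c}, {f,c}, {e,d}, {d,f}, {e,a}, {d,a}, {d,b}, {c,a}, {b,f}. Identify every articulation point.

none

Removing c, for instance, still leaves 1 component. No single vertex removal increases the component count — the graph has no articulation points.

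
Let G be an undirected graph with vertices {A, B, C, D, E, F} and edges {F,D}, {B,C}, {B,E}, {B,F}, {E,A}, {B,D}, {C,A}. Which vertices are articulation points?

B

Removing B increases the component count from 1 to 2, so B is a cut vertex.
By contrast removing F leaves 1 component; it is not a cut vertex. No other vertex is a cut vertex either.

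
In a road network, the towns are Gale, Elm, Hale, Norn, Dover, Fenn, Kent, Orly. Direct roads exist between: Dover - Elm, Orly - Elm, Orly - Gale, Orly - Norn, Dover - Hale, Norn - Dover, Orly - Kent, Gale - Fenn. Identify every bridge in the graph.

The edges on the cycle Orly-Norn-Dover-Elm-Orly are not bridges since each lies on that cycle.
But removing Dover - Hale disconnects Dover from Hale; removing Gale - Fenn disconnects Gale from Fenn; removing Orly - Kent disconnects Orly from Kent; removing Orly - Gale disconnects Orly from Gale — these are bridges.

Dover-Hale, Fenn-Gale, Gale-Orly, Kent-Orly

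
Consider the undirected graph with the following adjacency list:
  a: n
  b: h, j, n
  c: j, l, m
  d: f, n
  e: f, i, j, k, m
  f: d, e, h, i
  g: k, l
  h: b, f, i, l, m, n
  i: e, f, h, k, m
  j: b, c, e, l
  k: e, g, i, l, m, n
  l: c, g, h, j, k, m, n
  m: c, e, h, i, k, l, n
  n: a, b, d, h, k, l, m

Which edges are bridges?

The edges on the cycle l-g-k-l are not bridges since each lies on that cycle.
But removing a-n disconnects a from n — this is a bridge.

a-n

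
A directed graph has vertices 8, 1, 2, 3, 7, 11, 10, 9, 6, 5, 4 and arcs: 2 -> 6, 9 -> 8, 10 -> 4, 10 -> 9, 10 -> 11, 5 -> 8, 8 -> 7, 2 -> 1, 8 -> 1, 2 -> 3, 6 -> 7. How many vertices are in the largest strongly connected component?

1

{6} is an SCC by itself.
{11} is an SCC by itself.
{3} is an SCC by itself.
{5} is an SCC by itself.
{8} is an SCC by itself.
(and 6 more singleton SCCs)
The largest has 1 vertex.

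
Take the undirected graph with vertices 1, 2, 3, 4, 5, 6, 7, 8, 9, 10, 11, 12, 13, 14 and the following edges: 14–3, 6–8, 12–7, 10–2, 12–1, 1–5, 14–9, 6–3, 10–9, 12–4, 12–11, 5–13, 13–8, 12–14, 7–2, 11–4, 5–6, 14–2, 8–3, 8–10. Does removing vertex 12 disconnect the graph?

Yes

Deleting 12 raises the number of components from 1 to 2, so 12 is a cut vertex.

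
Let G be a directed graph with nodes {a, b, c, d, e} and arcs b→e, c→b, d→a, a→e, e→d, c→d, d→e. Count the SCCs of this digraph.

3

{a, d, e} are all mutually reachable — one SCC of size 3.
{c} is an SCC by itself.
{b} is an SCC by itself.
That gives 3 strongly connected components.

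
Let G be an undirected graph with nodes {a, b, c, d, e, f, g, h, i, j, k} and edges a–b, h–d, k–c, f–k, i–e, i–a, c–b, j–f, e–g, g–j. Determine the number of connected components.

Starting from d we can reach d, h. That is one component of size 2.
Starting from a we can reach a, b, c, e, f, g, i, j, k. That is one component of size 9.
Total: 2 components.

2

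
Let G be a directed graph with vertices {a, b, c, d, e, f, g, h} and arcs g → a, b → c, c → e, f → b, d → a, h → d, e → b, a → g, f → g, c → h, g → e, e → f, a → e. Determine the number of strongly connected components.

1

{a, b, c, d, e, f, g, h} are all mutually reachable — one SCC of size 8.
That gives 1 strongly connected component.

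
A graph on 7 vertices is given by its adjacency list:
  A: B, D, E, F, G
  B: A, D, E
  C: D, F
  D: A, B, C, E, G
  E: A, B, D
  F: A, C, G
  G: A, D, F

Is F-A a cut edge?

No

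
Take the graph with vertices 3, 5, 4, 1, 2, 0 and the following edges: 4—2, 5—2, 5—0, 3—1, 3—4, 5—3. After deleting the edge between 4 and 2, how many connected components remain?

1

4 and 2 are still connected via 4-3-5-2, so the component count stays at 1.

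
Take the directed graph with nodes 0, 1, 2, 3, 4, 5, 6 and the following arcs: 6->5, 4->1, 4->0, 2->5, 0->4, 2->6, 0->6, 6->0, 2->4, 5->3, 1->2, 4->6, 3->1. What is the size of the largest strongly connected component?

7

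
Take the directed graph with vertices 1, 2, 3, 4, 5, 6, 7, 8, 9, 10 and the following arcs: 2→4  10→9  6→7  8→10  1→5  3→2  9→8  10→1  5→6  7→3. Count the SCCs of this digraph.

{8, 9, 10} are all mutually reachable — one SCC of size 3.
{5} is an SCC by itself.
{2} is an SCC by itself.
{1} is an SCC by itself.
{7} is an SCC by itself.
(and 3 more singleton SCCs)
That gives 8 strongly connected components.

8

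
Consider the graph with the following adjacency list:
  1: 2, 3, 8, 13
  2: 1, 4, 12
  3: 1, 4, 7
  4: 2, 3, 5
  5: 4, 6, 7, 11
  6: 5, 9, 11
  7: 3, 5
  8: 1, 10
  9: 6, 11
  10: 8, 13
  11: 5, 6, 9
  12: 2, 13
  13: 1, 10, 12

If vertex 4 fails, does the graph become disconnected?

No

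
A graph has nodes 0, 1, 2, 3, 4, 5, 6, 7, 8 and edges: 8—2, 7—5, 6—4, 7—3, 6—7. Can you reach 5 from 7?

Yes

From 7 we can reach 3, 4, 5, 6, 7, which includes 5.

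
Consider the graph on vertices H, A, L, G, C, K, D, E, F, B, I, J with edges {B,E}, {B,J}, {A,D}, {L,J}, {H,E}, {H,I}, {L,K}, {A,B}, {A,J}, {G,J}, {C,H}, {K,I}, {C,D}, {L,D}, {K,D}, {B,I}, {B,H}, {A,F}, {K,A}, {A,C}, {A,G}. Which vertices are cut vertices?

Removing A increases the component count from 1 to 2, so A is a cut vertex.
By contrast removing H leaves 1 component; it is not a cut vertex. No other vertex is a cut vertex either.

A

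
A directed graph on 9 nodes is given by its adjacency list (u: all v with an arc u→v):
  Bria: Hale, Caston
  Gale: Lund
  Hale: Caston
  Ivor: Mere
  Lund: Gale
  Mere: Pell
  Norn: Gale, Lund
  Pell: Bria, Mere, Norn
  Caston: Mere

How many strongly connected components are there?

4

{Bria, Hale, Mere, Pell, Caston} are all mutually reachable — one SCC of size 5.
{Gale, Lund} are all mutually reachable — one SCC of size 2.
{Ivor} is an SCC by itself.
{Norn} is an SCC by itself.
That gives 4 strongly connected components.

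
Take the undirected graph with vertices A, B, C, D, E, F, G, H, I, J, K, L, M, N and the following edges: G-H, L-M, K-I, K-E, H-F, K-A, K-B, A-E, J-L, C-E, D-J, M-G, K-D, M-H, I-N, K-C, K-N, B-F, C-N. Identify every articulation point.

K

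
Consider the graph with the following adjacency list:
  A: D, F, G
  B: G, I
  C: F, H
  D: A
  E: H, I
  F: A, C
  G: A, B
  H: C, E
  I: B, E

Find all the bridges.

The edges on the cycle A-F-C-H-E-I-B-G-A are not bridges since each lies on that cycle.
But removing A-D disconnects A from D — this is a bridge.

A-D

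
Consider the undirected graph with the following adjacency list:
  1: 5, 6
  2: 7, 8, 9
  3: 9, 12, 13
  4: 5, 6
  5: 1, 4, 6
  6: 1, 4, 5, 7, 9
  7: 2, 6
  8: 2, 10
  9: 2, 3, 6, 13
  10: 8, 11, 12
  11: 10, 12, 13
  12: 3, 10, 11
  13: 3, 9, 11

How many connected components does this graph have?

1

Starting from 1 we can reach 1, 2, 3, 4, 5, 6, 7, 8, 9, 10, 11, 12, 13. That is one component of size 13.
Total: 1 component.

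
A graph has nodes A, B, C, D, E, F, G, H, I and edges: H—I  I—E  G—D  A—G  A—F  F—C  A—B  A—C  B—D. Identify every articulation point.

A, I

Removing A increases the component count from 2 to 3, so A is a cut vertex.
Removing I increases the component count from 2 to 3, so I is a cut vertex.
By contrast removing H leaves 2 components; it is not a cut vertex. No other vertex is a cut vertex either.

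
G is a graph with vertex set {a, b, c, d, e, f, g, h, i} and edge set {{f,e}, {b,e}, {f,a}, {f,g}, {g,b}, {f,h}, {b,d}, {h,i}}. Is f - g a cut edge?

After removing f - g, the path f-e-b-g still connects them, so the edge is not a bridge.

No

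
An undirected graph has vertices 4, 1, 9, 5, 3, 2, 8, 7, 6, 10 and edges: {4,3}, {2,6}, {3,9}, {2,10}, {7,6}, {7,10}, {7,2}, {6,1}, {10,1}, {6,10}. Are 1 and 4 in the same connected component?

The component containing 1 is {1, 2, 6, 7, 10}, and 4 is not in it.

No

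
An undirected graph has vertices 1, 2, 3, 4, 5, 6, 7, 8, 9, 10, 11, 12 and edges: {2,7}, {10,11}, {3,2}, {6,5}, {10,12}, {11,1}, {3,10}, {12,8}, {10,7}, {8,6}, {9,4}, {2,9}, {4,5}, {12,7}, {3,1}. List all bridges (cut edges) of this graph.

The edges on the cycle 3-10-12-8-6-5-4-9-2-3 are not bridges since each lies on that cycle.
Every edge lies on some cycle, so there are no bridges.

none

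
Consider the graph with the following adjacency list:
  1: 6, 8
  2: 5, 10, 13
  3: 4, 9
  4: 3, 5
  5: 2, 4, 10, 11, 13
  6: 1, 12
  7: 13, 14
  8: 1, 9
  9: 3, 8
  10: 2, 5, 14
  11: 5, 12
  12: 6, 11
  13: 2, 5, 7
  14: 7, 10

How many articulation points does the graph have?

1

Removing 5 increases the component count from 1 to 2, so 5 is a cut vertex.
By contrast removing 11 leaves 1 component; it is not a cut vertex. No other vertex is a cut vertex either.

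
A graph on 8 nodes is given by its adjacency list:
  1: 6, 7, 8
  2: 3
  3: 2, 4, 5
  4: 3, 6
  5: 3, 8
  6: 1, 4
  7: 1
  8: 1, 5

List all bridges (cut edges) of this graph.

The edges on the cycle 1-8-5-3-4-6-1 are not bridges since each lies on that cycle.
But removing 1-7 disconnects 1 from 7; removing 3-2 disconnects 3 from 2 — these are bridges.

1-7, 2-3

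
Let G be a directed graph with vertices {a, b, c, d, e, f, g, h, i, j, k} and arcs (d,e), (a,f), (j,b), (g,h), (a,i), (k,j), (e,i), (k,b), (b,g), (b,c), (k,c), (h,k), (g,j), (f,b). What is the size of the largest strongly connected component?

5

{b, g, h, j, k} are all mutually reachable — one SCC of size 5.
{d} is an SCC by itself.
{e} is an SCC by itself.
{i} is an SCC by itself.
{f} is an SCC by itself.
(and 2 more singleton SCCs)
The largest has 5 vertices.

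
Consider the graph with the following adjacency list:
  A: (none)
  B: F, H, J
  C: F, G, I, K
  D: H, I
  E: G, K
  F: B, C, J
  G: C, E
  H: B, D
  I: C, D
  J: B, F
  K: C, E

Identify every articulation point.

Removing C increases the component count from 2 to 3, so C is a cut vertex.
By contrast removing F leaves 2 components; it is not a cut vertex. No other vertex is a cut vertex either.

C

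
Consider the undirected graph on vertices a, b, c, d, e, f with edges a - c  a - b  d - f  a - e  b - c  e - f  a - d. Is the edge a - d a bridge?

After removing a - d, the path a-e-f-d still connects them, so the edge is not a bridge.

No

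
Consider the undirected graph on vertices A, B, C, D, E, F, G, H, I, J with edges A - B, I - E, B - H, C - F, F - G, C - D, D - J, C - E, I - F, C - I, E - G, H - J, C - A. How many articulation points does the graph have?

Removing C increases the component count from 1 to 2, so C is a cut vertex.
By contrast removing A leaves 1 component; it is not a cut vertex. No other vertex is a cut vertex either.

1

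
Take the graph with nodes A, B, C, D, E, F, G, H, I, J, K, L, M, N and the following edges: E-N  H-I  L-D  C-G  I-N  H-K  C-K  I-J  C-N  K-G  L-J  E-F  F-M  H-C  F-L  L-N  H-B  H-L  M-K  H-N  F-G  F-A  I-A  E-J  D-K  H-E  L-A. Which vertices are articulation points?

Removing H increases the component count from 1 to 2, so H is a cut vertex.
By contrast removing L leaves 1 component; it is not a cut vertex. No other vertex is a cut vertex either.

H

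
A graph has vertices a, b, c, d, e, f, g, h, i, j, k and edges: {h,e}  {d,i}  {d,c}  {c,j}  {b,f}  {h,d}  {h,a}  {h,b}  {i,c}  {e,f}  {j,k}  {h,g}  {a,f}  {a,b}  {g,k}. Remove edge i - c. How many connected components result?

i and c are still connected via i-d-c, so the component count stays at 1.

1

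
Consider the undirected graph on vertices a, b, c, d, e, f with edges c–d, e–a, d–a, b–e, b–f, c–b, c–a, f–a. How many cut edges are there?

0

The edges on the cycle c-b-e-a-d-c are not bridges since each lies on that cycle.
Every edge lies on some cycle, so there are no bridges.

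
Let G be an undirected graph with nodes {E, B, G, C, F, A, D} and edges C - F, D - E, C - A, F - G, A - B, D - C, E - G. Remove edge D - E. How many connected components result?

1

D and E are still connected via D-C-F-G-E, so the component count stays at 1.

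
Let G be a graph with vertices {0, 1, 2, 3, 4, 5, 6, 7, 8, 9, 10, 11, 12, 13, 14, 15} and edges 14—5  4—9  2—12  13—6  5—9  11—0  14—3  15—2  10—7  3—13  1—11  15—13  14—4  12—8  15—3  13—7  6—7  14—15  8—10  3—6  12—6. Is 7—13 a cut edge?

After removing 7—13, the path 7-6-13 still connects them, so the edge is not a bridge.

No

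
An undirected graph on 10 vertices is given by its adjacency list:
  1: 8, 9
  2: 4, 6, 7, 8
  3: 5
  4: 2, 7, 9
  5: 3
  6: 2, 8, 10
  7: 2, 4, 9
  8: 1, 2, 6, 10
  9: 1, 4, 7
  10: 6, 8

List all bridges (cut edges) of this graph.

The edges on the cycle 2-7-9-4-2 are not bridges since each lies on that cycle.
But removing 3-5 disconnects 3 from 5 — this is a bridge.

3-5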